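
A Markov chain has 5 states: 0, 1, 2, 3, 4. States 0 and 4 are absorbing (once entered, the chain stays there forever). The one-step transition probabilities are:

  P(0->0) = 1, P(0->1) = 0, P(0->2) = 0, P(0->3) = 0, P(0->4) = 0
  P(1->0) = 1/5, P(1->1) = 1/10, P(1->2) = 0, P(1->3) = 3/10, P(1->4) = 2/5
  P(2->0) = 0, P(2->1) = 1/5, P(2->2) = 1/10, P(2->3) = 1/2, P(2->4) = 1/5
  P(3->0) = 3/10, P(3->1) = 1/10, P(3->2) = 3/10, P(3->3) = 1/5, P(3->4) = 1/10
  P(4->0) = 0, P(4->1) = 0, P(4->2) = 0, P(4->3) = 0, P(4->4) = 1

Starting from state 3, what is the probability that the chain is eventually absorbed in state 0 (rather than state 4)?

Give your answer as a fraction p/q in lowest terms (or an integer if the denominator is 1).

Answer: 7/12

Derivation:
Let a_i = P(absorbed in 0 | start in state i).
Boundary conditions: a_0 = 1, a_4 = 0.
For each transient state i, a_i = sum_j P(i->j) * a_j:
  a_1 = 1/5*a_0 + 1/10*a_1 + 0*a_2 + 3/10*a_3 + 2/5*a_4
  a_2 = 0*a_0 + 1/5*a_1 + 1/10*a_2 + 1/2*a_3 + 1/5*a_4
  a_3 = 3/10*a_0 + 1/10*a_1 + 3/10*a_2 + 1/5*a_3 + 1/10*a_4

Substituting a_0 = 1 and a_4 = 0, rearrange to (I - Q) a = r where r[i] = P(i -> 0):
  [9/10, 0, -3/10] . (a_1, a_2, a_3) = 1/5
  [-1/5, 9/10, -1/2] . (a_1, a_2, a_3) = 0
  [-1/10, -3/10, 4/5] . (a_1, a_2, a_3) = 3/10

Solving yields:
  a_1 = 5/12
  a_2 = 5/12
  a_3 = 7/12

Starting state is 3, so the absorption probability is a_3 = 7/12.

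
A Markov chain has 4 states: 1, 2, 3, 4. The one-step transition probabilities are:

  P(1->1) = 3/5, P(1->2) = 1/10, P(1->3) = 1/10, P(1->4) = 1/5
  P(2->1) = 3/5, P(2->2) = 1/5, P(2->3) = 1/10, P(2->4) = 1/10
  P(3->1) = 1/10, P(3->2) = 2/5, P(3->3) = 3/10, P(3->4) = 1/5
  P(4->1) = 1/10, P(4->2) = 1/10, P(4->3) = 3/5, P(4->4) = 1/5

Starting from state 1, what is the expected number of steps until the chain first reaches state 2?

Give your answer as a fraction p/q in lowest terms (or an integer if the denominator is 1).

Let h_i = expected steps to first reach 2 from state i.
Boundary: h_2 = 0.
First-step equations for the other states:
  h_1 = 1 + 3/5*h_1 + 1/10*h_2 + 1/10*h_3 + 1/5*h_4
  h_3 = 1 + 1/10*h_1 + 2/5*h_2 + 3/10*h_3 + 1/5*h_4
  h_4 = 1 + 1/10*h_1 + 1/10*h_2 + 3/5*h_3 + 1/5*h_4

Substituting h_2 = 0 and rearranging gives the linear system (I - Q) h = 1:
  [2/5, -1/10, -1/5] . (h_1, h_3, h_4) = 1
  [-1/10, 7/10, -1/5] . (h_1, h_3, h_4) = 1
  [-1/10, -3/5, 4/5] . (h_1, h_3, h_4) = 1

Solving yields:
  h_1 = 40/7
  h_3 = 25/7
  h_4 = 65/14

Starting state is 1, so the expected hitting time is h_1 = 40/7.

Answer: 40/7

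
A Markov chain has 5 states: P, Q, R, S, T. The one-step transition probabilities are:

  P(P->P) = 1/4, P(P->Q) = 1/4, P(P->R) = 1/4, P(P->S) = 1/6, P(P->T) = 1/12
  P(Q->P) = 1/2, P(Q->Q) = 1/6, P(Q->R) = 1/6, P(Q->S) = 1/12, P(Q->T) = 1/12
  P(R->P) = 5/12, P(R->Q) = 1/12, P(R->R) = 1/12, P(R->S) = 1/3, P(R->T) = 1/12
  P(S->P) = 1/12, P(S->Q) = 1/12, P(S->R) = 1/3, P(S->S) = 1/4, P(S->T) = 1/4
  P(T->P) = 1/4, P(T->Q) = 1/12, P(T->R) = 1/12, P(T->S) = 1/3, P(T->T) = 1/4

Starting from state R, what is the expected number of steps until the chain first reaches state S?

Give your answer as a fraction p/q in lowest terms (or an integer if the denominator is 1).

Answer: 760/179

Derivation:
Let h_i = expected steps to first reach S from state i.
Boundary: h_S = 0.
First-step equations for the other states:
  h_P = 1 + 1/4*h_P + 1/4*h_Q + 1/4*h_R + 1/6*h_S + 1/12*h_T
  h_Q = 1 + 1/2*h_P + 1/6*h_Q + 1/6*h_R + 1/12*h_S + 1/12*h_T
  h_R = 1 + 5/12*h_P + 1/12*h_Q + 1/12*h_R + 1/3*h_S + 1/12*h_T
  h_T = 1 + 1/4*h_P + 1/12*h_Q + 1/12*h_R + 1/3*h_S + 1/4*h_T

Substituting h_S = 0 and rearranging gives the linear system (I - Q) h = 1:
  [3/4, -1/4, -1/4, -1/12] . (h_P, h_Q, h_R, h_T) = 1
  [-1/2, 5/6, -1/6, -1/12] . (h_P, h_Q, h_R, h_T) = 1
  [-5/12, -1/12, 11/12, -1/12] . (h_P, h_Q, h_R, h_T) = 1
  [-1/4, -1/12, -1/12, 3/4] . (h_P, h_Q, h_R, h_T) = 1

Solving yields:
  h_P = 900/179
  h_Q = 980/179
  h_R = 760/179
  h_T = 732/179

Starting state is R, so the expected hitting time is h_R = 760/179.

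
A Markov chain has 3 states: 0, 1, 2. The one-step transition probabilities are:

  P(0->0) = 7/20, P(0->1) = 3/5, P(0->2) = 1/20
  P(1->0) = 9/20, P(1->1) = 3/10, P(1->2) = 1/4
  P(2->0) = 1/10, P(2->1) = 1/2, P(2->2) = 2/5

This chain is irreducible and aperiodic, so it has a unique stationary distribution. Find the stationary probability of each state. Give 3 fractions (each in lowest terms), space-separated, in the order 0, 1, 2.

Answer: 59/173 77/173 37/173

Derivation:
The stationary distribution satisfies pi = pi * P, i.e.:
  pi_0 = 7/20*pi_0 + 9/20*pi_1 + 1/10*pi_2
  pi_1 = 3/5*pi_0 + 3/10*pi_1 + 1/2*pi_2
  pi_2 = 1/20*pi_0 + 1/4*pi_1 + 2/5*pi_2
with normalization: pi_0 + pi_1 + pi_2 = 1.

Using the first 2 balance equations plus normalization, the linear system A*pi = b is:
  [-13/20, 9/20, 1/10] . pi = 0
  [3/5, -7/10, 1/2] . pi = 0
  [1, 1, 1] . pi = 1

Solving yields:
  pi_0 = 59/173
  pi_1 = 77/173
  pi_2 = 37/173

Verification (pi * P):
  59/173*7/20 + 77/173*9/20 + 37/173*1/10 = 59/173 = pi_0  (ok)
  59/173*3/5 + 77/173*3/10 + 37/173*1/2 = 77/173 = pi_1  (ok)
  59/173*1/20 + 77/173*1/4 + 37/173*2/5 = 37/173 = pi_2  (ok)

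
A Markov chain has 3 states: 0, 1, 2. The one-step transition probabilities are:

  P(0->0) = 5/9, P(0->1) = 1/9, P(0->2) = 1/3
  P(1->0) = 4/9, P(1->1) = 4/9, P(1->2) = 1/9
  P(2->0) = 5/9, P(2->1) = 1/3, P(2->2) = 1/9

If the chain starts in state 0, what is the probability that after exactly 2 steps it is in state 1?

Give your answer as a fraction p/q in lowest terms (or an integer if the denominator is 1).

Answer: 2/9

Derivation:
Computing P^2 by repeated multiplication:
P^1 =
  0: [5/9, 1/9, 1/3]
  1: [4/9, 4/9, 1/9]
  2: [5/9, 1/3, 1/9]
P^2 =
  0: [44/81, 2/9, 19/81]
  1: [41/81, 23/81, 17/81]
  2: [14/27, 20/81, 19/81]

(P^2)[0 -> 1] = 2/9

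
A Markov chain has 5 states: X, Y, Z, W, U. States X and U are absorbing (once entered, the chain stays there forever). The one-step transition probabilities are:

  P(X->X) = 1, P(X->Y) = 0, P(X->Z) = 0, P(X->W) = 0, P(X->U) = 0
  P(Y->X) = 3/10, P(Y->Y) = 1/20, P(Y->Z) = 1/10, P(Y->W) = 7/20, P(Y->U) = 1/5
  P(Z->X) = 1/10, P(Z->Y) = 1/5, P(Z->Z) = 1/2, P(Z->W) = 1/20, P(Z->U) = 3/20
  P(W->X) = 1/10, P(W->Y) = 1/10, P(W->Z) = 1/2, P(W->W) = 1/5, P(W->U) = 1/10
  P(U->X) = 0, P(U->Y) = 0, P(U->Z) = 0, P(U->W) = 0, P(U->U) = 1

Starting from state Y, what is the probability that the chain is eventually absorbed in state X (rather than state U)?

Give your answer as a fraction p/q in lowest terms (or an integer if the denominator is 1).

Let a_i = P(absorbed in X | start in state i).
Boundary conditions: a_X = 1, a_U = 0.
For each transient state i, a_i = sum_j P(i->j) * a_j:
  a_Y = 3/10*a_X + 1/20*a_Y + 1/10*a_Z + 7/20*a_W + 1/5*a_U
  a_Z = 1/10*a_X + 1/5*a_Y + 1/2*a_Z + 1/20*a_W + 3/20*a_U
  a_W = 1/10*a_X + 1/10*a_Y + 1/2*a_Z + 1/5*a_W + 1/10*a_U

Substituting a_X = 1 and a_U = 0, rearrange to (I - Q) a = r where r[i] = P(i -> X):
  [19/20, -1/10, -7/20] . (a_Y, a_Z, a_W) = 3/10
  [-1/5, 1/2, -1/20] . (a_Y, a_Z, a_W) = 1/10
  [-1/10, -1/2, 4/5] . (a_Y, a_Z, a_W) = 1/10

Solving yields:
  a_Y = 208/383
  a_Z = 535/1149
  a_W = 556/1149

Starting state is Y, so the absorption probability is a_Y = 208/383.

Answer: 208/383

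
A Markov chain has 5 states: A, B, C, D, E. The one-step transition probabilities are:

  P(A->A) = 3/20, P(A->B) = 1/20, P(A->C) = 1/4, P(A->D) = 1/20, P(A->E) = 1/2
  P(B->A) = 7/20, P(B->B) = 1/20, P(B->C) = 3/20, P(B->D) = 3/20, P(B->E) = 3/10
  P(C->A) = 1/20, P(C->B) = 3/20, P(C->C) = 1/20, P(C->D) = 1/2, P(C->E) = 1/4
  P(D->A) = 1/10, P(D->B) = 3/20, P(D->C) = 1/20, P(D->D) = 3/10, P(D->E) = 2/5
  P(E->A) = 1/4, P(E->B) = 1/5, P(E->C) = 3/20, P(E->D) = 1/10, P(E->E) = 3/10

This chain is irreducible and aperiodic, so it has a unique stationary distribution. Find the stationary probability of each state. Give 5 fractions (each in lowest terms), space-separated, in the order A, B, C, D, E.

The stationary distribution satisfies pi = pi * P, i.e.:
  pi_A = 3/20*pi_A + 7/20*pi_B + 1/20*pi_C + 1/10*pi_D + 1/4*pi_E
  pi_B = 1/20*pi_A + 1/20*pi_B + 3/20*pi_C + 3/20*pi_D + 1/5*pi_E
  pi_C = 1/4*pi_A + 3/20*pi_B + 1/20*pi_C + 1/20*pi_D + 3/20*pi_E
  pi_D = 1/20*pi_A + 3/20*pi_B + 1/2*pi_C + 3/10*pi_D + 1/10*pi_E
  pi_E = 1/2*pi_A + 3/10*pi_B + 1/4*pi_C + 2/5*pi_D + 3/10*pi_E
with normalization: pi_A + pi_B + pi_C + pi_D + pi_E = 1.

Using the first 4 balance equations plus normalization, the linear system A*pi = b is:
  [-17/20, 7/20, 1/20, 1/10, 1/4] . pi = 0
  [1/20, -19/20, 3/20, 3/20, 1/5] . pi = 0
  [1/4, 3/20, -19/20, 1/20, 3/20] . pi = 0
  [1/20, 3/20, 1/2, -7/10, 1/10] . pi = 0
  [1, 1, 1, 1, 1] . pi = 1

Solving yields:
  pi_A = 12055/63818
  pi_B = 25865/191454
  pi_C = 13046/95727
  pi_D = 18167/95727
  pi_E = 33499/95727

Verification (pi * P):
  12055/63818*3/20 + 25865/191454*7/20 + 13046/95727*1/20 + 18167/95727*1/10 + 33499/95727*1/4 = 12055/63818 = pi_A  (ok)
  12055/63818*1/20 + 25865/191454*1/20 + 13046/95727*3/20 + 18167/95727*3/20 + 33499/95727*1/5 = 25865/191454 = pi_B  (ok)
  12055/63818*1/4 + 25865/191454*3/20 + 13046/95727*1/20 + 18167/95727*1/20 + 33499/95727*3/20 = 13046/95727 = pi_C  (ok)
  12055/63818*1/20 + 25865/191454*3/20 + 13046/95727*1/2 + 18167/95727*3/10 + 33499/95727*1/10 = 18167/95727 = pi_D  (ok)
  12055/63818*1/2 + 25865/191454*3/10 + 13046/95727*1/4 + 18167/95727*2/5 + 33499/95727*3/10 = 33499/95727 = pi_E  (ok)

Answer: 12055/63818 25865/191454 13046/95727 18167/95727 33499/95727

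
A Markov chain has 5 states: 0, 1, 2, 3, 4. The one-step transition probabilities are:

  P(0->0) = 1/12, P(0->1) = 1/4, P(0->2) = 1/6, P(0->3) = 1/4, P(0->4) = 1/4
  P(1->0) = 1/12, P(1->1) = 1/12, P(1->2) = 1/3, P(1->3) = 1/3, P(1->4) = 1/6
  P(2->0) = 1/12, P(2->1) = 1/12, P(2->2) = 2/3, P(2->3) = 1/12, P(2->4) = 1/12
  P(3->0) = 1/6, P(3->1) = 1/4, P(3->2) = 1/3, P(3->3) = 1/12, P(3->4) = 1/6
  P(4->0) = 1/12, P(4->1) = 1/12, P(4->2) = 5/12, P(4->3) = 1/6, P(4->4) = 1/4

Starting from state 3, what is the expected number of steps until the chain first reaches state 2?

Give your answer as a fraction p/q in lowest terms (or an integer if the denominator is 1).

Let h_i = expected steps to first reach 2 from state i.
Boundary: h_2 = 0.
First-step equations for the other states:
  h_0 = 1 + 1/12*h_0 + 1/4*h_1 + 1/6*h_2 + 1/4*h_3 + 1/4*h_4
  h_1 = 1 + 1/12*h_0 + 1/12*h_1 + 1/3*h_2 + 1/3*h_3 + 1/6*h_4
  h_3 = 1 + 1/6*h_0 + 1/4*h_1 + 1/3*h_2 + 1/12*h_3 + 1/6*h_4
  h_4 = 1 + 1/12*h_0 + 1/12*h_1 + 5/12*h_2 + 1/6*h_3 + 1/4*h_4

Substituting h_2 = 0 and rearranging gives the linear system (I - Q) h = 1:
  [11/12, -1/4, -1/4, -1/4] . (h_0, h_1, h_3, h_4) = 1
  [-1/12, 11/12, -1/3, -1/6] . (h_0, h_1, h_3, h_4) = 1
  [-1/6, -1/4, 11/12, -1/6] . (h_0, h_1, h_3, h_4) = 1
  [-1/12, -1/12, -1/6, 3/4] . (h_0, h_1, h_3, h_4) = 1

Solving yields:
  h_0 = 27696/7943
  h_1 = 23916/7943
  h_3 = 24168/7943
  h_4 = 21696/7943

Starting state is 3, so the expected hitting time is h_3 = 24168/7943.

Answer: 24168/7943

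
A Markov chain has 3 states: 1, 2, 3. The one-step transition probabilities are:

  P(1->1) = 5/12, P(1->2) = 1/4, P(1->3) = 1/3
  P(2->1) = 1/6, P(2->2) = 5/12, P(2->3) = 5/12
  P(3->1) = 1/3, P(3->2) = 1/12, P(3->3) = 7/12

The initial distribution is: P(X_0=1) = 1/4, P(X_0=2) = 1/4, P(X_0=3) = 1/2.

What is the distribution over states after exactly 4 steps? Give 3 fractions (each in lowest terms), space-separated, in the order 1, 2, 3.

Answer: 27059/82944 8555/41472 12925/27648

Derivation:
Propagating the distribution step by step (d_{t+1} = d_t * P):
d_0 = (1=1/4, 2=1/4, 3=1/2)
  d_1[1] = 1/4*5/12 + 1/4*1/6 + 1/2*1/3 = 5/16
  d_1[2] = 1/4*1/4 + 1/4*5/12 + 1/2*1/12 = 5/24
  d_1[3] = 1/4*1/3 + 1/4*5/12 + 1/2*7/12 = 23/48
d_1 = (1=5/16, 2=5/24, 3=23/48)
  d_2[1] = 5/16*5/12 + 5/24*1/6 + 23/48*1/3 = 187/576
  d_2[2] = 5/16*1/4 + 5/24*5/12 + 23/48*1/12 = 59/288
  d_2[3] = 5/16*1/3 + 5/24*5/12 + 23/48*7/12 = 271/576
d_2 = (1=187/576, 2=59/288, 3=271/576)
  d_3[1] = 187/576*5/12 + 59/288*1/6 + 271/576*1/3 = 2255/6912
  d_3[2] = 187/576*1/4 + 59/288*5/12 + 271/576*1/12 = 79/384
  d_3[3] = 187/576*1/3 + 59/288*5/12 + 271/576*7/12 = 3235/6912
d_3 = (1=2255/6912, 2=79/384, 3=3235/6912)
  d_4[1] = 2255/6912*5/12 + 79/384*1/6 + 3235/6912*1/3 = 27059/82944
  d_4[2] = 2255/6912*1/4 + 79/384*5/12 + 3235/6912*1/12 = 8555/41472
  d_4[3] = 2255/6912*1/3 + 79/384*5/12 + 3235/6912*7/12 = 12925/27648
d_4 = (1=27059/82944, 2=8555/41472, 3=12925/27648)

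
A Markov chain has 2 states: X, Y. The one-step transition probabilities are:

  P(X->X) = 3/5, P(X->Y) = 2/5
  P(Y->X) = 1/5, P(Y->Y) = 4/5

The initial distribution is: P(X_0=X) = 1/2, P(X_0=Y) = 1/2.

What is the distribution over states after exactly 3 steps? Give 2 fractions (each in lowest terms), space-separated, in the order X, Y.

Answer: 43/125 82/125

Derivation:
Propagating the distribution step by step (d_{t+1} = d_t * P):
d_0 = (X=1/2, Y=1/2)
  d_1[X] = 1/2*3/5 + 1/2*1/5 = 2/5
  d_1[Y] = 1/2*2/5 + 1/2*4/5 = 3/5
d_1 = (X=2/5, Y=3/5)
  d_2[X] = 2/5*3/5 + 3/5*1/5 = 9/25
  d_2[Y] = 2/5*2/5 + 3/5*4/5 = 16/25
d_2 = (X=9/25, Y=16/25)
  d_3[X] = 9/25*3/5 + 16/25*1/5 = 43/125
  d_3[Y] = 9/25*2/5 + 16/25*4/5 = 82/125
d_3 = (X=43/125, Y=82/125)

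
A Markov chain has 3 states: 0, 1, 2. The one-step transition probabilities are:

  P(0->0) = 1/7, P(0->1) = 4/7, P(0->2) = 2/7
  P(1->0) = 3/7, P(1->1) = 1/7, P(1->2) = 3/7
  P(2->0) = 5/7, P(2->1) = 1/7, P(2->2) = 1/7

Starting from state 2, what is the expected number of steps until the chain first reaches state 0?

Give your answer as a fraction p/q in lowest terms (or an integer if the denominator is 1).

Answer: 49/33

Derivation:
Let h_i = expected steps to first reach 0 from state i.
Boundary: h_0 = 0.
First-step equations for the other states:
  h_1 = 1 + 3/7*h_0 + 1/7*h_1 + 3/7*h_2
  h_2 = 1 + 5/7*h_0 + 1/7*h_1 + 1/7*h_2

Substituting h_0 = 0 and rearranging gives the linear system (I - Q) h = 1:
  [6/7, -3/7] . (h_1, h_2) = 1
  [-1/7, 6/7] . (h_1, h_2) = 1

Solving yields:
  h_1 = 21/11
  h_2 = 49/33

Starting state is 2, so the expected hitting time is h_2 = 49/33.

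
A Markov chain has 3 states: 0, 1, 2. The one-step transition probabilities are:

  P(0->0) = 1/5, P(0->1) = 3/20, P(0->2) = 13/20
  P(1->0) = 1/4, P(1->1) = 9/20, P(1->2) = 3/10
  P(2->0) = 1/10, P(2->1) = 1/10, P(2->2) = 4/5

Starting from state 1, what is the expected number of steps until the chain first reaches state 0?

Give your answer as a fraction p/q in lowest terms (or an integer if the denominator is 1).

Let h_i = expected steps to first reach 0 from state i.
Boundary: h_0 = 0.
First-step equations for the other states:
  h_1 = 1 + 1/4*h_0 + 9/20*h_1 + 3/10*h_2
  h_2 = 1 + 1/10*h_0 + 1/10*h_1 + 4/5*h_2

Substituting h_0 = 0 and rearranging gives the linear system (I - Q) h = 1:
  [11/20, -3/10] . (h_1, h_2) = 1
  [-1/10, 1/5] . (h_1, h_2) = 1

Solving yields:
  h_1 = 25/4
  h_2 = 65/8

Starting state is 1, so the expected hitting time is h_1 = 25/4.

Answer: 25/4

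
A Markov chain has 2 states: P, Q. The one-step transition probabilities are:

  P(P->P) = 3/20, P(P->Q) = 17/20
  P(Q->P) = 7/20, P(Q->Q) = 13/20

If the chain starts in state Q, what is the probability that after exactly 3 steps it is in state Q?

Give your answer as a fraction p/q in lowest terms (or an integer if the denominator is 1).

Answer: 353/500

Derivation:
Computing P^3 by repeated multiplication:
P^1 =
  P: [3/20, 17/20]
  Q: [7/20, 13/20]
P^2 =
  P: [8/25, 17/25]
  Q: [7/25, 18/25]
P^3 =
  P: [143/500, 357/500]
  Q: [147/500, 353/500]

(P^3)[Q -> Q] = 353/500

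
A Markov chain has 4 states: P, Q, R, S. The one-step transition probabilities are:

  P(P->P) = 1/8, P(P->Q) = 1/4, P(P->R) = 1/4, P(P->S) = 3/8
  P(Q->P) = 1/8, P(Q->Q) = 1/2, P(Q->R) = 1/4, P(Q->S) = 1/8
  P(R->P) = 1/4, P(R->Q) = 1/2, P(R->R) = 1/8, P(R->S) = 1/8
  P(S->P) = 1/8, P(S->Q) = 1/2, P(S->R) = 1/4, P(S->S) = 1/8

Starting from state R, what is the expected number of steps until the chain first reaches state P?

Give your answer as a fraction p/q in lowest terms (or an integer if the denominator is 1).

Answer: 64/11

Derivation:
Let h_i = expected steps to first reach P from state i.
Boundary: h_P = 0.
First-step equations for the other states:
  h_Q = 1 + 1/8*h_P + 1/2*h_Q + 1/4*h_R + 1/8*h_S
  h_R = 1 + 1/4*h_P + 1/2*h_Q + 1/8*h_R + 1/8*h_S
  h_S = 1 + 1/8*h_P + 1/2*h_Q + 1/4*h_R + 1/8*h_S

Substituting h_P = 0 and rearranging gives the linear system (I - Q) h = 1:
  [1/2, -1/4, -1/8] . (h_Q, h_R, h_S) = 1
  [-1/2, 7/8, -1/8] . (h_Q, h_R, h_S) = 1
  [-1/2, -1/4, 7/8] . (h_Q, h_R, h_S) = 1

Solving yields:
  h_Q = 72/11
  h_R = 64/11
  h_S = 72/11

Starting state is R, so the expected hitting time is h_R = 64/11.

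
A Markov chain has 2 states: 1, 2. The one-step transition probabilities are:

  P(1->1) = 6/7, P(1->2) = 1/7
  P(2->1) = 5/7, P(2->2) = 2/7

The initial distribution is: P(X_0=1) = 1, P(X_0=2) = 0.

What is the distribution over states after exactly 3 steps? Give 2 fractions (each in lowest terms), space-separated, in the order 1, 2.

Answer: 286/343 57/343

Derivation:
Propagating the distribution step by step (d_{t+1} = d_t * P):
d_0 = (1=1, 2=0)
  d_1[1] = 1*6/7 + 0*5/7 = 6/7
  d_1[2] = 1*1/7 + 0*2/7 = 1/7
d_1 = (1=6/7, 2=1/7)
  d_2[1] = 6/7*6/7 + 1/7*5/7 = 41/49
  d_2[2] = 6/7*1/7 + 1/7*2/7 = 8/49
d_2 = (1=41/49, 2=8/49)
  d_3[1] = 41/49*6/7 + 8/49*5/7 = 286/343
  d_3[2] = 41/49*1/7 + 8/49*2/7 = 57/343
d_3 = (1=286/343, 2=57/343)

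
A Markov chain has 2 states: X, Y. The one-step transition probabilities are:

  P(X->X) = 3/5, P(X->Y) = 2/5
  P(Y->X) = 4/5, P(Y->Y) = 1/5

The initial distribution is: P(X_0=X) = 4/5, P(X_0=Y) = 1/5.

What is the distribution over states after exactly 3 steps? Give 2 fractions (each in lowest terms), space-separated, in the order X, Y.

Answer: 416/625 209/625

Derivation:
Propagating the distribution step by step (d_{t+1} = d_t * P):
d_0 = (X=4/5, Y=1/5)
  d_1[X] = 4/5*3/5 + 1/5*4/5 = 16/25
  d_1[Y] = 4/5*2/5 + 1/5*1/5 = 9/25
d_1 = (X=16/25, Y=9/25)
  d_2[X] = 16/25*3/5 + 9/25*4/5 = 84/125
  d_2[Y] = 16/25*2/5 + 9/25*1/5 = 41/125
d_2 = (X=84/125, Y=41/125)
  d_3[X] = 84/125*3/5 + 41/125*4/5 = 416/625
  d_3[Y] = 84/125*2/5 + 41/125*1/5 = 209/625
d_3 = (X=416/625, Y=209/625)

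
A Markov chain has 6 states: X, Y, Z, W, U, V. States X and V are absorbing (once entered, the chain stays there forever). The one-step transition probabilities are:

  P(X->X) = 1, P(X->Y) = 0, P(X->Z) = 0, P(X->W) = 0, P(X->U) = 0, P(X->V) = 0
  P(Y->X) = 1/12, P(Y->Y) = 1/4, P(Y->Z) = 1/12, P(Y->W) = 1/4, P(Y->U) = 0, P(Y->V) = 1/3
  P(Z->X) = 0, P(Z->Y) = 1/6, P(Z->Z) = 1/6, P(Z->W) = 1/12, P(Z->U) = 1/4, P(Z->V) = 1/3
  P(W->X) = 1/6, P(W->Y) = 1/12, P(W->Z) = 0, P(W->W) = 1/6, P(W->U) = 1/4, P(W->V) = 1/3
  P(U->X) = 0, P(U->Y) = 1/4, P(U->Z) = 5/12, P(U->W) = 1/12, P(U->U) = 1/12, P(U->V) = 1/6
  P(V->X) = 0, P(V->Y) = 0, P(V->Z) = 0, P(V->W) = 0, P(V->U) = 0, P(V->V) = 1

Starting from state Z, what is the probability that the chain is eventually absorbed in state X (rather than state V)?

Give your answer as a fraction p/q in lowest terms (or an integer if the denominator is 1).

Let a_i = P(absorbed in X | start in state i).
Boundary conditions: a_X = 1, a_V = 0.
For each transient state i, a_i = sum_j P(i->j) * a_j:
  a_Y = 1/12*a_X + 1/4*a_Y + 1/12*a_Z + 1/4*a_W + 0*a_U + 1/3*a_V
  a_Z = 0*a_X + 1/6*a_Y + 1/6*a_Z + 1/12*a_W + 1/4*a_U + 1/3*a_V
  a_W = 1/6*a_X + 1/12*a_Y + 0*a_Z + 1/6*a_W + 1/4*a_U + 1/3*a_V
  a_U = 0*a_X + 1/4*a_Y + 5/12*a_Z + 1/12*a_W + 1/12*a_U + 1/6*a_V

Substituting a_X = 1 and a_V = 0, rearrange to (I - Q) a = r where r[i] = P(i -> X):
  [3/4, -1/12, -1/4, 0] . (a_Y, a_Z, a_W, a_U) = 1/12
  [-1/6, 5/6, -1/12, -1/4] . (a_Y, a_Z, a_W, a_U) = 0
  [-1/12, 0, 5/6, -1/4] . (a_Y, a_Z, a_W, a_U) = 1/6
  [-1/4, -5/12, -1/12, 11/12] . (a_Y, a_Z, a_W, a_U) = 0

Solving yields:
  a_Y = 167/797
  a_Z = 85/797
  a_W = 207/797
  a_U = 103/797

Starting state is Z, so the absorption probability is a_Z = 85/797.

Answer: 85/797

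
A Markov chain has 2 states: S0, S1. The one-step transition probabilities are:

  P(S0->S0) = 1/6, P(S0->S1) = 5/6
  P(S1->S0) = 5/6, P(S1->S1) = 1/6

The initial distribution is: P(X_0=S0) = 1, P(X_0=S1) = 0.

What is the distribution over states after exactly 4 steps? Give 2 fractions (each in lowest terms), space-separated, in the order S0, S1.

Propagating the distribution step by step (d_{t+1} = d_t * P):
d_0 = (S0=1, S1=0)
  d_1[S0] = 1*1/6 + 0*5/6 = 1/6
  d_1[S1] = 1*5/6 + 0*1/6 = 5/6
d_1 = (S0=1/6, S1=5/6)
  d_2[S0] = 1/6*1/6 + 5/6*5/6 = 13/18
  d_2[S1] = 1/6*5/6 + 5/6*1/6 = 5/18
d_2 = (S0=13/18, S1=5/18)
  d_3[S0] = 13/18*1/6 + 5/18*5/6 = 19/54
  d_3[S1] = 13/18*5/6 + 5/18*1/6 = 35/54
d_3 = (S0=19/54, S1=35/54)
  d_4[S0] = 19/54*1/6 + 35/54*5/6 = 97/162
  d_4[S1] = 19/54*5/6 + 35/54*1/6 = 65/162
d_4 = (S0=97/162, S1=65/162)

Answer: 97/162 65/162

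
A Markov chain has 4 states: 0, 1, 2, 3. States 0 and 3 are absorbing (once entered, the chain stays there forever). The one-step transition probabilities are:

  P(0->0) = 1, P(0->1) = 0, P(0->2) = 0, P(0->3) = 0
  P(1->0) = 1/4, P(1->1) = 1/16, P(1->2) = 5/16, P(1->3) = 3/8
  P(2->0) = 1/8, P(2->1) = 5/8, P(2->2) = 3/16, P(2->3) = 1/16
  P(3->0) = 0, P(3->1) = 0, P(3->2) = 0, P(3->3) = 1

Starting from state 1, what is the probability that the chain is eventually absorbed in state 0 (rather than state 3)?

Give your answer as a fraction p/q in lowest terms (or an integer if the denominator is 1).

Answer: 62/145

Derivation:
Let a_i = P(absorbed in 0 | start in state i).
Boundary conditions: a_0 = 1, a_3 = 0.
For each transient state i, a_i = sum_j P(i->j) * a_j:
  a_1 = 1/4*a_0 + 1/16*a_1 + 5/16*a_2 + 3/8*a_3
  a_2 = 1/8*a_0 + 5/8*a_1 + 3/16*a_2 + 1/16*a_3

Substituting a_0 = 1 and a_3 = 0, rearrange to (I - Q) a = r where r[i] = P(i -> 0):
  [15/16, -5/16] . (a_1, a_2) = 1/4
  [-5/8, 13/16] . (a_1, a_2) = 1/8

Solving yields:
  a_1 = 62/145
  a_2 = 14/29

Starting state is 1, so the absorption probability is a_1 = 62/145.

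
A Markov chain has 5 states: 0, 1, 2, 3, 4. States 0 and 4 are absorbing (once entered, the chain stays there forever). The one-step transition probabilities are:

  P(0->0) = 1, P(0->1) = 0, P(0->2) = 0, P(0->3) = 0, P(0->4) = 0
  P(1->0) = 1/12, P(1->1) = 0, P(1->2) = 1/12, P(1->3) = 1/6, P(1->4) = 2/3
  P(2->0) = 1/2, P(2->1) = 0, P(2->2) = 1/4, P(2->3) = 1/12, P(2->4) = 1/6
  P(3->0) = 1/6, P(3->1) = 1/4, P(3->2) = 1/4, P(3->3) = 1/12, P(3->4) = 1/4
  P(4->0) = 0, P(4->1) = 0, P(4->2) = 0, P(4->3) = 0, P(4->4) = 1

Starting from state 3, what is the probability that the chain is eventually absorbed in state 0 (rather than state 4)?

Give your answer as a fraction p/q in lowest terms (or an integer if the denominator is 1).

Answer: 159/365

Derivation:
Let a_i = P(absorbed in 0 | start in state i).
Boundary conditions: a_0 = 1, a_4 = 0.
For each transient state i, a_i = sum_j P(i->j) * a_j:
  a_1 = 1/12*a_0 + 0*a_1 + 1/12*a_2 + 1/6*a_3 + 2/3*a_4
  a_2 = 1/2*a_0 + 0*a_1 + 1/4*a_2 + 1/12*a_3 + 1/6*a_4
  a_3 = 1/6*a_0 + 1/4*a_1 + 1/4*a_2 + 1/12*a_3 + 1/4*a_4

Substituting a_0 = 1 and a_4 = 0, rearrange to (I - Q) a = r where r[i] = P(i -> 0):
  [1, -1/12, -1/6] . (a_1, a_2, a_3) = 1/12
  [0, 3/4, -1/12] . (a_1, a_2, a_3) = 1/2
  [-1/4, -1/4, 11/12] . (a_1, a_2, a_3) = 1/6

Solving yields:
  a_1 = 236/1095
  a_2 = 261/365
  a_3 = 159/365

Starting state is 3, so the absorption probability is a_3 = 159/365.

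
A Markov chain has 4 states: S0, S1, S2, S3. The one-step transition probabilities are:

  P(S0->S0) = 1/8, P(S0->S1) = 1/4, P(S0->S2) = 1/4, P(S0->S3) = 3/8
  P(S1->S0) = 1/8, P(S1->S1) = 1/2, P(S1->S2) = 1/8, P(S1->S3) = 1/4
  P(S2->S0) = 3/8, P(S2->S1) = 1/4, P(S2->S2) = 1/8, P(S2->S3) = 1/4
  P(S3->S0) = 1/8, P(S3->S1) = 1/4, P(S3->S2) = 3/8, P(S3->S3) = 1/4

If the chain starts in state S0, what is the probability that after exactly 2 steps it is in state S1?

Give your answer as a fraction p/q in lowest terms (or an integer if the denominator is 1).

Answer: 5/16

Derivation:
Computing P^2 by repeated multiplication:
P^1 =
  S0: [1/8, 1/4, 1/4, 3/8]
  S1: [1/8, 1/2, 1/8, 1/4]
  S2: [3/8, 1/4, 1/8, 1/4]
  S3: [1/8, 1/4, 3/8, 1/4]
P^2 =
  S0: [3/16, 5/16, 15/64, 17/64]
  S1: [5/32, 3/8, 13/64, 17/64]
  S2: [5/32, 5/16, 15/64, 19/64]
  S3: [7/32, 5/16, 13/64, 17/64]

(P^2)[S0 -> S1] = 5/16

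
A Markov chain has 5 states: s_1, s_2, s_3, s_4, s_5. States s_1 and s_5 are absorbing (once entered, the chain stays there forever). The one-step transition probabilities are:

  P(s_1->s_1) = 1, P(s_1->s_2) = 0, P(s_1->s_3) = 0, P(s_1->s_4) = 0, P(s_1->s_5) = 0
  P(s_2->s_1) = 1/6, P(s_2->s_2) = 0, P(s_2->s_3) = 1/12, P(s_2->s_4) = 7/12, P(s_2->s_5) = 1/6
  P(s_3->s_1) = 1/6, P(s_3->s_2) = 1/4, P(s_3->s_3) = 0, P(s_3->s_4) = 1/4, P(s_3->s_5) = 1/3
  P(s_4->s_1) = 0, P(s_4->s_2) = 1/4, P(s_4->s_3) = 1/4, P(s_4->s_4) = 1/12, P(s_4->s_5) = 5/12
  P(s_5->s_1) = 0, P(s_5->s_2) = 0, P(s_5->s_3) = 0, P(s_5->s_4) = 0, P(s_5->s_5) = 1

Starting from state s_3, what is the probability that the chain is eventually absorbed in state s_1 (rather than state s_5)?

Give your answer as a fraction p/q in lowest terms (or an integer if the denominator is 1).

Answer: 102/373

Derivation:
Let a_i = P(absorbed in s_1 | start in state i).
Boundary conditions: a_s_1 = 1, a_s_5 = 0.
For each transient state i, a_i = sum_j P(i->j) * a_j:
  a_s_2 = 1/6*a_s_1 + 0*a_s_2 + 1/12*a_s_3 + 7/12*a_s_4 + 1/6*a_s_5
  a_s_3 = 1/6*a_s_1 + 1/4*a_s_2 + 0*a_s_3 + 1/4*a_s_4 + 1/3*a_s_5
  a_s_4 = 0*a_s_1 + 1/4*a_s_2 + 1/4*a_s_3 + 1/12*a_s_4 + 5/12*a_s_5

Substituting a_s_1 = 1 and a_s_5 = 0, rearrange to (I - Q) a = r where r[i] = P(i -> s_1):
  [1, -1/12, -7/12] . (a_s_2, a_s_3, a_s_4) = 1/6
  [-1/4, 1, -1/4] . (a_s_2, a_s_3, a_s_4) = 1/6
  [-1/4, -1/4, 11/12] . (a_s_2, a_s_3, a_s_4) = 0

Solving yields:
  a_s_2 = 310/1119
  a_s_3 = 102/373
  a_s_4 = 56/373

Starting state is s_3, so the absorption probability is a_s_3 = 102/373.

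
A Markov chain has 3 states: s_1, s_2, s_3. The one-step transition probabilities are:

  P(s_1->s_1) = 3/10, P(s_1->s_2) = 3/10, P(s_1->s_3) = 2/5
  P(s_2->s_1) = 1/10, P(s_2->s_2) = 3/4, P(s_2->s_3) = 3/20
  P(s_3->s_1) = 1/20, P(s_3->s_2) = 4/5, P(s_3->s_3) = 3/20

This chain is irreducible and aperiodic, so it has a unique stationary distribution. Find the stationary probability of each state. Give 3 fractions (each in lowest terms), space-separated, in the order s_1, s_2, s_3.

The stationary distribution satisfies pi = pi * P, i.e.:
  pi_s_1 = 3/10*pi_s_1 + 1/10*pi_s_2 + 1/20*pi_s_3
  pi_s_2 = 3/10*pi_s_1 + 3/4*pi_s_2 + 4/5*pi_s_3
  pi_s_3 = 2/5*pi_s_1 + 3/20*pi_s_2 + 3/20*pi_s_3
with normalization: pi_s_1 + pi_s_2 + pi_s_3 = 1.

Using the first 2 balance equations plus normalization, the linear system A*pi = b is:
  [-7/10, 1/10, 1/20] . pi = 0
  [3/10, -1/4, 4/5] . pi = 0
  [1, 1, 1] . pi = 1

Solving yields:
  pi_s_1 = 37/325
  pi_s_2 = 46/65
  pi_s_3 = 58/325

Verification (pi * P):
  37/325*3/10 + 46/65*1/10 + 58/325*1/20 = 37/325 = pi_s_1  (ok)
  37/325*3/10 + 46/65*3/4 + 58/325*4/5 = 46/65 = pi_s_2  (ok)
  37/325*2/5 + 46/65*3/20 + 58/325*3/20 = 58/325 = pi_s_3  (ok)

Answer: 37/325 46/65 58/325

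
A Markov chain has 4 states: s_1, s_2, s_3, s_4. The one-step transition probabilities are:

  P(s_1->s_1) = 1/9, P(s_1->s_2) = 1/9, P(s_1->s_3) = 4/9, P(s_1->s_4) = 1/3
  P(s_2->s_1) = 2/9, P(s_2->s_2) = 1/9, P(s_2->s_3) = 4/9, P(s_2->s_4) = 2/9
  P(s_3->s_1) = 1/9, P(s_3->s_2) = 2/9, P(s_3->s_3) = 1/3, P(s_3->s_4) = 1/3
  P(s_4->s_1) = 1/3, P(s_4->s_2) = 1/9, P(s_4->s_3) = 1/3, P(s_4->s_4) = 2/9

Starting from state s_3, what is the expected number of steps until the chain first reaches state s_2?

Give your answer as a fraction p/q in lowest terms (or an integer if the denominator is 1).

Answer: 810/137

Derivation:
Let h_i = expected steps to first reach s_2 from state i.
Boundary: h_s_2 = 0.
First-step equations for the other states:
  h_s_1 = 1 + 1/9*h_s_1 + 1/9*h_s_2 + 4/9*h_s_3 + 1/3*h_s_4
  h_s_3 = 1 + 1/9*h_s_1 + 2/9*h_s_2 + 1/3*h_s_3 + 1/3*h_s_4
  h_s_4 = 1 + 1/3*h_s_1 + 1/9*h_s_2 + 1/3*h_s_3 + 2/9*h_s_4

Substituting h_s_2 = 0 and rearranging gives the linear system (I - Q) h = 1:
  [8/9, -4/9, -1/3] . (h_s_1, h_s_3, h_s_4) = 1
  [-1/9, 2/3, -1/3] . (h_s_1, h_s_3, h_s_4) = 1
  [-1/3, -1/3, 7/9] . (h_s_1, h_s_3, h_s_4) = 1

Solving yields:
  h_s_1 = 900/137
  h_s_3 = 810/137
  h_s_4 = 909/137

Starting state is s_3, so the expected hitting time is h_s_3 = 810/137.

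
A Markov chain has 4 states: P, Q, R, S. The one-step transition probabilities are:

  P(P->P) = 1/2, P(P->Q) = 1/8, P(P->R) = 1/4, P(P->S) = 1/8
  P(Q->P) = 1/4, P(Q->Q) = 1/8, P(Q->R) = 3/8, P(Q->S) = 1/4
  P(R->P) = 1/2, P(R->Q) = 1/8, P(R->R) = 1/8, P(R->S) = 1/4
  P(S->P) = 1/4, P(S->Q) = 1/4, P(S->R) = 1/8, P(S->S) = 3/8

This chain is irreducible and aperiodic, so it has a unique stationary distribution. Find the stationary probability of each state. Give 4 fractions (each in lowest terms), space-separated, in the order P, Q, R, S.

Answer: 87/215 33/215 46/215 49/215

Derivation:
The stationary distribution satisfies pi = pi * P, i.e.:
  pi_P = 1/2*pi_P + 1/4*pi_Q + 1/2*pi_R + 1/4*pi_S
  pi_Q = 1/8*pi_P + 1/8*pi_Q + 1/8*pi_R + 1/4*pi_S
  pi_R = 1/4*pi_P + 3/8*pi_Q + 1/8*pi_R + 1/8*pi_S
  pi_S = 1/8*pi_P + 1/4*pi_Q + 1/4*pi_R + 3/8*pi_S
with normalization: pi_P + pi_Q + pi_R + pi_S = 1.

Using the first 3 balance equations plus normalization, the linear system A*pi = b is:
  [-1/2, 1/4, 1/2, 1/4] . pi = 0
  [1/8, -7/8, 1/8, 1/4] . pi = 0
  [1/4, 3/8, -7/8, 1/8] . pi = 0
  [1, 1, 1, 1] . pi = 1

Solving yields:
  pi_P = 87/215
  pi_Q = 33/215
  pi_R = 46/215
  pi_S = 49/215

Verification (pi * P):
  87/215*1/2 + 33/215*1/4 + 46/215*1/2 + 49/215*1/4 = 87/215 = pi_P  (ok)
  87/215*1/8 + 33/215*1/8 + 46/215*1/8 + 49/215*1/4 = 33/215 = pi_Q  (ok)
  87/215*1/4 + 33/215*3/8 + 46/215*1/8 + 49/215*1/8 = 46/215 = pi_R  (ok)
  87/215*1/8 + 33/215*1/4 + 46/215*1/4 + 49/215*3/8 = 49/215 = pi_S  (ok)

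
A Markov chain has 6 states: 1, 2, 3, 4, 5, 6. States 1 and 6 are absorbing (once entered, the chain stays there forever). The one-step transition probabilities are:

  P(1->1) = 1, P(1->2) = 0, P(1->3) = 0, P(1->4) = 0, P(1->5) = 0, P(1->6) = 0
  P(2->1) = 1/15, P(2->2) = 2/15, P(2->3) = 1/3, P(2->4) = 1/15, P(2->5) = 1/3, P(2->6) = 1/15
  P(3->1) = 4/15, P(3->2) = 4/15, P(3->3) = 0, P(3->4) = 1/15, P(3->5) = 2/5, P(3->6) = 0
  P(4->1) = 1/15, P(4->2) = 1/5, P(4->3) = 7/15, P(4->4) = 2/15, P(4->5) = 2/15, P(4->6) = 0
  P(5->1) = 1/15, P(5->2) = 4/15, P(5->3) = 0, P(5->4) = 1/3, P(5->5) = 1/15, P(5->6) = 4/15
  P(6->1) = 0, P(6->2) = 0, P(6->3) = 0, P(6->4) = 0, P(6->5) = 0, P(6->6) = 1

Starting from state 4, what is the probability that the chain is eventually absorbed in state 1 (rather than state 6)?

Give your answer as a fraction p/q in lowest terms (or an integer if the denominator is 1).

Let a_i = P(absorbed in 1 | start in state i).
Boundary conditions: a_1 = 1, a_6 = 0.
For each transient state i, a_i = sum_j P(i->j) * a_j:
  a_2 = 1/15*a_1 + 2/15*a_2 + 1/3*a_3 + 1/15*a_4 + 1/3*a_5 + 1/15*a_6
  a_3 = 4/15*a_1 + 4/15*a_2 + 0*a_3 + 1/15*a_4 + 2/5*a_5 + 0*a_6
  a_4 = 1/15*a_1 + 1/5*a_2 + 7/15*a_3 + 2/15*a_4 + 2/15*a_5 + 0*a_6
  a_5 = 1/15*a_1 + 4/15*a_2 + 0*a_3 + 1/3*a_4 + 1/15*a_5 + 4/15*a_6

Substituting a_1 = 1 and a_6 = 0, rearrange to (I - Q) a = r where r[i] = P(i -> 1):
  [13/15, -1/3, -1/15, -1/3] . (a_2, a_3, a_4, a_5) = 1/15
  [-4/15, 1, -1/15, -2/5] . (a_2, a_3, a_4, a_5) = 4/15
  [-1/5, -7/15, 13/15, -2/15] . (a_2, a_3, a_4, a_5) = 1/15
  [-4/15, 0, -1/3, 14/15] . (a_2, a_3, a_4, a_5) = 1/15

Solving yields:
  a_2 = 3007/5647
  a_3 = 3527/5647
  a_4 = 3409/5647
  a_5 = 2480/5647

Starting state is 4, so the absorption probability is a_4 = 3409/5647.

Answer: 3409/5647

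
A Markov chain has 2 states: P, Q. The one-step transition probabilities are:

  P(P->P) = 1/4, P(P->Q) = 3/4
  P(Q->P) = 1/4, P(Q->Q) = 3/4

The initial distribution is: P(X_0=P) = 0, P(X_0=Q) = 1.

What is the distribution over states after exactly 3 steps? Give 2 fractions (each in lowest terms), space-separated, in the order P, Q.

Answer: 1/4 3/4

Derivation:
Propagating the distribution step by step (d_{t+1} = d_t * P):
d_0 = (P=0, Q=1)
  d_1[P] = 0*1/4 + 1*1/4 = 1/4
  d_1[Q] = 0*3/4 + 1*3/4 = 3/4
d_1 = (P=1/4, Q=3/4)
  d_2[P] = 1/4*1/4 + 3/4*1/4 = 1/4
  d_2[Q] = 1/4*3/4 + 3/4*3/4 = 3/4
d_2 = (P=1/4, Q=3/4)
  d_3[P] = 1/4*1/4 + 3/4*1/4 = 1/4
  d_3[Q] = 1/4*3/4 + 3/4*3/4 = 3/4
d_3 = (P=1/4, Q=3/4)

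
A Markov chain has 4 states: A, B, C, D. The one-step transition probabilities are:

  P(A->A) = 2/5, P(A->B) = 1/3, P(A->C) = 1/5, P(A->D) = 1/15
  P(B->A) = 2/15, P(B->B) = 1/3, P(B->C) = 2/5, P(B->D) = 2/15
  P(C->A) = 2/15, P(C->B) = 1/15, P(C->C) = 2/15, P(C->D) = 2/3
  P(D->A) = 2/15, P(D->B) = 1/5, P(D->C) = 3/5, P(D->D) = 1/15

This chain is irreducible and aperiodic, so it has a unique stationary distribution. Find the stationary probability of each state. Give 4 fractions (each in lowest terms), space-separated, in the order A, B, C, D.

Answer: 2/11 16/77 51/154 43/154

Derivation:
The stationary distribution satisfies pi = pi * P, i.e.:
  pi_A = 2/5*pi_A + 2/15*pi_B + 2/15*pi_C + 2/15*pi_D
  pi_B = 1/3*pi_A + 1/3*pi_B + 1/15*pi_C + 1/5*pi_D
  pi_C = 1/5*pi_A + 2/5*pi_B + 2/15*pi_C + 3/5*pi_D
  pi_D = 1/15*pi_A + 2/15*pi_B + 2/3*pi_C + 1/15*pi_D
with normalization: pi_A + pi_B + pi_C + pi_D = 1.

Using the first 3 balance equations plus normalization, the linear system A*pi = b is:
  [-3/5, 2/15, 2/15, 2/15] . pi = 0
  [1/3, -2/3, 1/15, 1/5] . pi = 0
  [1/5, 2/5, -13/15, 3/5] . pi = 0
  [1, 1, 1, 1] . pi = 1

Solving yields:
  pi_A = 2/11
  pi_B = 16/77
  pi_C = 51/154
  pi_D = 43/154

Verification (pi * P):
  2/11*2/5 + 16/77*2/15 + 51/154*2/15 + 43/154*2/15 = 2/11 = pi_A  (ok)
  2/11*1/3 + 16/77*1/3 + 51/154*1/15 + 43/154*1/5 = 16/77 = pi_B  (ok)
  2/11*1/5 + 16/77*2/5 + 51/154*2/15 + 43/154*3/5 = 51/154 = pi_C  (ok)
  2/11*1/15 + 16/77*2/15 + 51/154*2/3 + 43/154*1/15 = 43/154 = pi_D  (ok)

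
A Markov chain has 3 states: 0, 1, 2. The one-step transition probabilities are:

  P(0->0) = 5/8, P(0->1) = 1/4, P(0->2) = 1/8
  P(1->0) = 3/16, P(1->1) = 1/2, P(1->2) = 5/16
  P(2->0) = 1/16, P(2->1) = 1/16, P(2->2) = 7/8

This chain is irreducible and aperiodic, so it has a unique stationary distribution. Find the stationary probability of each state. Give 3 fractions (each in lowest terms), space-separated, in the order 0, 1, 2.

Answer: 11/57 10/57 12/19

Derivation:
The stationary distribution satisfies pi = pi * P, i.e.:
  pi_0 = 5/8*pi_0 + 3/16*pi_1 + 1/16*pi_2
  pi_1 = 1/4*pi_0 + 1/2*pi_1 + 1/16*pi_2
  pi_2 = 1/8*pi_0 + 5/16*pi_1 + 7/8*pi_2
with normalization: pi_0 + pi_1 + pi_2 = 1.

Using the first 2 balance equations plus normalization, the linear system A*pi = b is:
  [-3/8, 3/16, 1/16] . pi = 0
  [1/4, -1/2, 1/16] . pi = 0
  [1, 1, 1] . pi = 1

Solving yields:
  pi_0 = 11/57
  pi_1 = 10/57
  pi_2 = 12/19

Verification (pi * P):
  11/57*5/8 + 10/57*3/16 + 12/19*1/16 = 11/57 = pi_0  (ok)
  11/57*1/4 + 10/57*1/2 + 12/19*1/16 = 10/57 = pi_1  (ok)
  11/57*1/8 + 10/57*5/16 + 12/19*7/8 = 12/19 = pi_2  (ok)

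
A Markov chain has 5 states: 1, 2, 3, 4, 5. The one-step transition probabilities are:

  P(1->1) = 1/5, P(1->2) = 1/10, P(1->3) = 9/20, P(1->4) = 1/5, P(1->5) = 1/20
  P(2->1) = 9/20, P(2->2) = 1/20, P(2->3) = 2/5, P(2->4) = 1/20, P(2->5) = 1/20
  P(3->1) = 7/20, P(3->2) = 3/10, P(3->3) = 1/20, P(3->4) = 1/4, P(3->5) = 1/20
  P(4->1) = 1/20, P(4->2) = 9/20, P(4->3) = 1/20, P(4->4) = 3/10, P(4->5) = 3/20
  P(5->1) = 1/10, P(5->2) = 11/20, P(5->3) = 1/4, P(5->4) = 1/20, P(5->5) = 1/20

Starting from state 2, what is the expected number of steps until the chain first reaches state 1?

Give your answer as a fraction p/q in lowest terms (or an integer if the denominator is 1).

Let h_i = expected steps to first reach 1 from state i.
Boundary: h_1 = 0.
First-step equations for the other states:
  h_2 = 1 + 9/20*h_1 + 1/20*h_2 + 2/5*h_3 + 1/20*h_4 + 1/20*h_5
  h_3 = 1 + 7/20*h_1 + 3/10*h_2 + 1/20*h_3 + 1/4*h_4 + 1/20*h_5
  h_4 = 1 + 1/20*h_1 + 9/20*h_2 + 1/20*h_3 + 3/10*h_4 + 3/20*h_5
  h_5 = 1 + 1/10*h_1 + 11/20*h_2 + 1/4*h_3 + 1/20*h_4 + 1/20*h_5

Substituting h_1 = 0 and rearranging gives the linear system (I - Q) h = 1:
  [19/20, -2/5, -1/20, -1/20] . (h_2, h_3, h_4, h_5) = 1
  [-3/10, 19/20, -1/4, -1/20] . (h_2, h_3, h_4, h_5) = 1
  [-9/20, -1/20, 7/10, -3/20] . (h_2, h_3, h_4, h_5) = 1
  [-11/20, -1/4, -1/20, 19/20] . (h_2, h_3, h_4, h_5) = 1

Solving yields:
  h_2 = 173680/60537
  h_3 = 199600/60537
  h_4 = 15400/3561
  h_5 = 76860/20179

Starting state is 2, so the expected hitting time is h_2 = 173680/60537.

Answer: 173680/60537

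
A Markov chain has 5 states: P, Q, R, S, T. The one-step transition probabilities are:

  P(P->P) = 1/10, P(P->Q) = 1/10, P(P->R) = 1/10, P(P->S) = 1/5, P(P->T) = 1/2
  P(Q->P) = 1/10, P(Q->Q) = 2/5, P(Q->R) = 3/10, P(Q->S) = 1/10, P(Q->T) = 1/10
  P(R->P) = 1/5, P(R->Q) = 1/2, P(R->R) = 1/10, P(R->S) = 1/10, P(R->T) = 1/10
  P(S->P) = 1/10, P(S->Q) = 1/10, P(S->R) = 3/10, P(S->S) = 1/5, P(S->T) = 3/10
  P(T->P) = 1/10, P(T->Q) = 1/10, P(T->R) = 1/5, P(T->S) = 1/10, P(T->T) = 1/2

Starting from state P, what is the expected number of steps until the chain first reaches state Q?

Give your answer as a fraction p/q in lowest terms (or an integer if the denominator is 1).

Answer: 5150/863

Derivation:
Let h_i = expected steps to first reach Q from state i.
Boundary: h_Q = 0.
First-step equations for the other states:
  h_P = 1 + 1/10*h_P + 1/10*h_Q + 1/10*h_R + 1/5*h_S + 1/2*h_T
  h_R = 1 + 1/5*h_P + 1/2*h_Q + 1/10*h_R + 1/10*h_S + 1/10*h_T
  h_S = 1 + 1/10*h_P + 1/10*h_Q + 3/10*h_R + 1/5*h_S + 3/10*h_T
  h_T = 1 + 1/10*h_P + 1/10*h_Q + 1/5*h_R + 1/10*h_S + 1/2*h_T

Substituting h_Q = 0 and rearranging gives the linear system (I - Q) h = 1:
  [9/10, -1/10, -1/5, -1/2] . (h_P, h_R, h_S, h_T) = 1
  [-1/5, 9/10, -1/10, -1/10] . (h_P, h_R, h_S, h_T) = 1
  [-1/10, -3/10, 4/5, -3/10] . (h_P, h_R, h_S, h_T) = 1
  [-1/10, -1/5, -1/10, 1/2] . (h_P, h_R, h_S, h_T) = 1

Solving yields:
  h_P = 5150/863
  h_R = 3190/863
  h_S = 4790/863
  h_T = 4990/863

Starting state is P, so the expected hitting time is h_P = 5150/863.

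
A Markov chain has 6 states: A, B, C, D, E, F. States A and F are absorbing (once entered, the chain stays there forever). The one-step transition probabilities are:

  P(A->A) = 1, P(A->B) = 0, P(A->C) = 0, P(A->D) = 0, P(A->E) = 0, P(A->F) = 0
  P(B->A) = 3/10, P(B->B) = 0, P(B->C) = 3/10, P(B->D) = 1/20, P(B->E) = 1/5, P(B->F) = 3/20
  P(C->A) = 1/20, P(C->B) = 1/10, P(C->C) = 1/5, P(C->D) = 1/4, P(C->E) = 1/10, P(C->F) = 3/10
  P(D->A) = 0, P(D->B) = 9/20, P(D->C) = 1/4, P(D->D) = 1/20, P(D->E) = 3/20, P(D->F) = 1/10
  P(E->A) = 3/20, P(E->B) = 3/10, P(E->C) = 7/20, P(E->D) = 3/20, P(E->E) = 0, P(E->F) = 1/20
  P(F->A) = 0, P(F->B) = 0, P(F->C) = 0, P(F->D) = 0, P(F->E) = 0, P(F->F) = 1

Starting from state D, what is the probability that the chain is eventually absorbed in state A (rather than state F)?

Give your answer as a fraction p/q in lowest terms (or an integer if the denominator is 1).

Let a_i = P(absorbed in A | start in state i).
Boundary conditions: a_A = 1, a_F = 0.
For each transient state i, a_i = sum_j P(i->j) * a_j:
  a_B = 3/10*a_A + 0*a_B + 3/10*a_C + 1/20*a_D + 1/5*a_E + 3/20*a_F
  a_C = 1/20*a_A + 1/10*a_B + 1/5*a_C + 1/4*a_D + 1/10*a_E + 3/10*a_F
  a_D = 0*a_A + 9/20*a_B + 1/4*a_C + 1/20*a_D + 3/20*a_E + 1/10*a_F
  a_E = 3/20*a_A + 3/10*a_B + 7/20*a_C + 3/20*a_D + 0*a_E + 1/20*a_F

Substituting a_A = 1 and a_F = 0, rearrange to (I - Q) a = r where r[i] = P(i -> A):
  [1, -3/10, -1/20, -1/5] . (a_B, a_C, a_D, a_E) = 3/10
  [-1/10, 4/5, -1/4, -1/10] . (a_B, a_C, a_D, a_E) = 1/20
  [-9/20, -1/4, 19/20, -3/20] . (a_B, a_C, a_D, a_E) = 0
  [-3/10, -7/20, -3/20, 1] . (a_B, a_C, a_D, a_E) = 3/20

Solving yields:
  a_B = 37625/74404
  a_C = 11441/37202
  a_D = 667/1691
  a_E = 3169/6764

Starting state is D, so the absorption probability is a_D = 667/1691.

Answer: 667/1691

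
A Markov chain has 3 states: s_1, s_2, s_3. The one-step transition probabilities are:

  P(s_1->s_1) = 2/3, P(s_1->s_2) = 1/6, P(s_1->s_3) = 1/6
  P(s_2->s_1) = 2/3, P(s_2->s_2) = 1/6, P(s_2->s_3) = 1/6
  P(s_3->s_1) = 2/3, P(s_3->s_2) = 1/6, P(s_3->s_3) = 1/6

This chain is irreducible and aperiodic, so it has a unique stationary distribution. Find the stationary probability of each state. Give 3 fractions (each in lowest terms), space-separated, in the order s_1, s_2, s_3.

Answer: 2/3 1/6 1/6

Derivation:
The stationary distribution satisfies pi = pi * P, i.e.:
  pi_s_1 = 2/3*pi_s_1 + 2/3*pi_s_2 + 2/3*pi_s_3
  pi_s_2 = 1/6*pi_s_1 + 1/6*pi_s_2 + 1/6*pi_s_3
  pi_s_3 = 1/6*pi_s_1 + 1/6*pi_s_2 + 1/6*pi_s_3
with normalization: pi_s_1 + pi_s_2 + pi_s_3 = 1.

Using the first 2 balance equations plus normalization, the linear system A*pi = b is:
  [-1/3, 2/3, 2/3] . pi = 0
  [1/6, -5/6, 1/6] . pi = 0
  [1, 1, 1] . pi = 1

Solving yields:
  pi_s_1 = 2/3
  pi_s_2 = 1/6
  pi_s_3 = 1/6

Verification (pi * P):
  2/3*2/3 + 1/6*2/3 + 1/6*2/3 = 2/3 = pi_s_1  (ok)
  2/3*1/6 + 1/6*1/6 + 1/6*1/6 = 1/6 = pi_s_2  (ok)
  2/3*1/6 + 1/6*1/6 + 1/6*1/6 = 1/6 = pi_s_3  (ok)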